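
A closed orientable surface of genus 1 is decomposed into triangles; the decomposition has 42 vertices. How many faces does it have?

χ = 2 − 2·1 = 0, and every face is a triangle so 3F = 2E.
V − E + F = 0 with E = 3F/2 gives 42 − (3/2 − 1)·F = 0, so F = 84 and E = 126.

84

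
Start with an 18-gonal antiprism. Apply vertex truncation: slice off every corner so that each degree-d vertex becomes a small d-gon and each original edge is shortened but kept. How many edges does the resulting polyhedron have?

216

The base solid has V = 36, E = 72, F = 38.
Truncation replaces each original edge-end by a new vertex, so V′ = 2E = 144.
Each original edge survives, and each old vertex of degree d contributes d new edges; summing degrees gives Σd = 2E, so E′ = E + 2E = 3E = 216.
Each original face survives and each original vertex becomes one new face: F′ = F + V = 74.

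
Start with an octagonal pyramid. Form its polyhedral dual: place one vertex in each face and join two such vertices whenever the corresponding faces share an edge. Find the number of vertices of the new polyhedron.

The base solid has V = 9, E = 16, F = 9.
The dual swaps V and F and preserves E: V′ = F = 9, E′ = E = 16, F′ = V = 9.

9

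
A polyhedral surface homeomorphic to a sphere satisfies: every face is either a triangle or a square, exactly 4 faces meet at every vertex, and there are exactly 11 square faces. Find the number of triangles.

Let x be the number of triangles; then F = 11 + x.
Edge–face incidences: 2E = 4·11 + 3·x = 44 + 3x.
Every vertex has degree 4, so 4V = 2E.
Euler: V − E + F = 2 ⇒ (2E)/4 − E + (11 + x) = 2.
Multiply by 8: 2·(2E) − 4·(2E) + 8·(11 + x) = 16, i.e. 88 + 8x − 2·(44 + 3x) = 16.
Collecting terms: 2x = 16, so x = 8.
Then 2E = 44 + 3·8 = 68, so E = 34, V = 2E/4 = 17, F = 11 + 8 = 19.

8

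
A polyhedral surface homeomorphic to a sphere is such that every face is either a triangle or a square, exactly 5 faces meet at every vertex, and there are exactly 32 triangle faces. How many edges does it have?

Let x be the number of squares; then F = 32 + x.
Edge–face incidences: 2E = 3·32 + 4·x = 96 + 4x.
Every vertex has degree 5, so 5V = 2E.
Euler: V − E + F = 2 ⇒ (2E)/5 − E + (32 + x) = 2.
Multiply by 10: 2·(2E) − 5·(2E) + 10·(32 + x) = 20, i.e. 320 + 10x − 3·(96 + 4x) = 20.
Collecting terms: −2x + 32 = 20, so −2x = −12, so x = 6.
Then 2E = 96 + 4·6 = 120, so E = 60, V = 2E/5 = 24, F = 32 + 6 = 38.

60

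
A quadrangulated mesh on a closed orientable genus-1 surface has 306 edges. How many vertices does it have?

χ = 2 − 2·1 = 0, and every face is a square so 4F = 2E.
F = 2E/4 = 153. Then V = 0 + E − F = 0 + 306 − 153 = 153.

153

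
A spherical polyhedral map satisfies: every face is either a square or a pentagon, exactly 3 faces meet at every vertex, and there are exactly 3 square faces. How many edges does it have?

21

Let x be the number of pentagons; then F = 3 + x.
Edge–face incidences: 2E = 4·3 + 5·x = 12 + 5x.
Every vertex has degree 3, so 3V = 2E.
Euler: V − E + F = 2 ⇒ (2E)/3 − E + (3 + x) = 2.
Multiply by 6: 2·(2E) − 3·(2E) + 6·(3 + x) = 12, i.e. 18 + 6x − (12 + 5x) = 12.
Collecting terms: x + 6 = 12, so x = 6.
Then 2E = 12 + 5·6 = 42, so E = 21, V = 2E/3 = 14, F = 3 + 6 = 9.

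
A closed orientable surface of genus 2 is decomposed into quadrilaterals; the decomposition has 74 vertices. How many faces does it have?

76

χ = 2 − 2·2 = -2, and every face is a square so 4F = 2E.
V − E + F = -2 with E = 4F/2 gives 74 − (4/2 − 1)·F = -2, so F = 76 and E = 152.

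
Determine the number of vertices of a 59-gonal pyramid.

A pyramid on an n-gon base has one n-gon and n triangles: V = 59 + 1 = 60, E = 2·59 = 118, F = 59 + 1 = 60.

60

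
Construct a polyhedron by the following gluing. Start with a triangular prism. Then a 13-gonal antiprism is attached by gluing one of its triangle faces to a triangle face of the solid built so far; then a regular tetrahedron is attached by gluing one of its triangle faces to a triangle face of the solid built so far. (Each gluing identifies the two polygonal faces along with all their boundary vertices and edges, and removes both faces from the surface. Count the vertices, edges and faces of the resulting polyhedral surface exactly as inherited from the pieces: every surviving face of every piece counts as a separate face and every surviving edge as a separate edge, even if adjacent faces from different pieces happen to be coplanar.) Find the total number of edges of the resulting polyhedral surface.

A triangular prism: V=6, E=9, F=5.
Attach a 13-gonal antiprism (V=26, E=52, F=28) along a 3-gon: merge 3 vertices and 3 edges, delete both glued faces → V=29, E=58, F=31.
Attach a regular tetrahedron (V=4, E=6, F=4) along a 3-gon: merge 3 vertices and 3 edges, delete both glued faces → V=30, E=61, F=33.
Check: V − E + F = 30 − 61 + 33 = 2.

61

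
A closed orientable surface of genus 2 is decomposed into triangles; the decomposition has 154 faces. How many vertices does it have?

χ = 2 − 2·2 = -2, and every face is a triangle so 3F = 2E.
E = 3·154/2 = 231. Then V = -2 + E − F = -2 + 231 − 154 = 75.

75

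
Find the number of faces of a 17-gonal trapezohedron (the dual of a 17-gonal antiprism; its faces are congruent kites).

The n-trapezohedron (dual of the n-antiprism) has V = 2·17 + 2 = 36, E = 4·17 = 68, F = 2·17 = 34.

34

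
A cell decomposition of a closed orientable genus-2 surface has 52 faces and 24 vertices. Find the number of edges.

78

For a closed orientable surface of genus 2, χ = 2 − 2·2 = -2.
E = V + F − (-2) = 24 + 52 − (-2) = 78.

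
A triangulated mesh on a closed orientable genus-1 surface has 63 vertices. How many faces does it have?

χ = 2 − 2·1 = 0, and every face is a triangle so 3F = 2E.
V − E + F = 0 with E = 3F/2 gives 63 − (3/2 − 1)·F = 0, so F = 126 and E = 189.

126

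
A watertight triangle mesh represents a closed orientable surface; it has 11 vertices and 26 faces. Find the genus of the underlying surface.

Every face is a triangle, so 2E = 3·26 = 78, giving E = 39.
χ = V − E + F = 11 − 39 + 26 = -2.
For a closed orientable surface χ = 2 − 2g, so g = (2 − (-2))/2 = 2.

2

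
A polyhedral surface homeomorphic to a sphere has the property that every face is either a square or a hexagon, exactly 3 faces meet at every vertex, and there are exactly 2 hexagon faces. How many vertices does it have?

12

Let x be the number of squares; then F = 2 + x.
Edge–face incidences: 2E = 6·2 + 4·x = 12 + 4x.
Every vertex has degree 3, so 3V = 2E.
Euler: V − E + F = 2 ⇒ (2E)/3 − E + (2 + x) = 2.
Multiply by 6: 2·(2E) − 3·(2E) + 6·(2 + x) = 12, i.e. 12 + 6x − (12 + 4x) = 12.
Collecting terms: 2x = 12, so x = 6.
Then 2E = 12 + 4·6 = 36, so E = 18, V = 2E/3 = 12, F = 2 + 6 = 8.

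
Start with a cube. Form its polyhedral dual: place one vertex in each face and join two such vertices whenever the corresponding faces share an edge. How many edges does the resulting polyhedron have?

The base solid has V = 8, E = 12, F = 6.
The dual swaps V and F and preserves E: V′ = F = 6, E′ = E = 12, F′ = V = 8.

12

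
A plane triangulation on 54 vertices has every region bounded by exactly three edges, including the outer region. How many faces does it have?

In a plane triangulation 3F = 2E and V − E + F = 2, so F = 2V − 4 = 2·54 − 4 = 104.

104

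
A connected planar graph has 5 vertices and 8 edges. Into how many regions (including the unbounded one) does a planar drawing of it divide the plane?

5

Euler's formula for a connected plane graph: V − E + F = 2, so F = 2 − 5 + 8 = 5.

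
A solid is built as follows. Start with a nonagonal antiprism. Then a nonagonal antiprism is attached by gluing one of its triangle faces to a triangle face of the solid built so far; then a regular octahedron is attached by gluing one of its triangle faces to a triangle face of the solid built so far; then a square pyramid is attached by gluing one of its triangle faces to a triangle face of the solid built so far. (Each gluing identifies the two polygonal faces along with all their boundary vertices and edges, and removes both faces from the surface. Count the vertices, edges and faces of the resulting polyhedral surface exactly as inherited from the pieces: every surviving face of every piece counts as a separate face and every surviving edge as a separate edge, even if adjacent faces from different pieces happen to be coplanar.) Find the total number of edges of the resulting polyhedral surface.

A nonagonal antiprism: V=18, E=36, F=20.
Attach a nonagonal antiprism (V=18, E=36, F=20) along a 3-gon: merge 3 vertices and 3 edges, delete both glued faces → V=33, E=69, F=38.
Attach a regular octahedron (V=6, E=12, F=8) along a 3-gon: merge 3 vertices and 3 edges, delete both glued faces → V=36, E=78, F=44.
Attach a square pyramid (V=5, E=8, F=5) along a 3-gon: merge 3 vertices and 3 edges, delete both glued faces → V=38, E=83, F=47.
Check: V − E + F = 38 − 83 + 47 = 2.

83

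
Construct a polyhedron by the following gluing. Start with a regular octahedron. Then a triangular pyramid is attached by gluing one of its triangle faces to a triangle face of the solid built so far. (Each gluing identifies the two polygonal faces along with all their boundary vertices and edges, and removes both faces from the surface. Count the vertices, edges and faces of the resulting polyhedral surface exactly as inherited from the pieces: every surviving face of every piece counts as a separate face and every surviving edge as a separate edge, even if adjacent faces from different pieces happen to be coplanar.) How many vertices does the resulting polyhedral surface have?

7

A regular octahedron: V=6, E=12, F=8.
Attach a triangular pyramid (V=4, E=6, F=4) along a 3-gon: merge 3 vertices and 3 edges, delete both glued faces → V=7, E=15, F=10.
Check: V − E + F = 7 − 15 + 10 = 2.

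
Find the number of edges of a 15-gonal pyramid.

30

A pyramid on an n-gon base has one n-gon and n triangles: V = 15 + 1 = 16, E = 2·15 = 30, F = 15 + 1 = 16.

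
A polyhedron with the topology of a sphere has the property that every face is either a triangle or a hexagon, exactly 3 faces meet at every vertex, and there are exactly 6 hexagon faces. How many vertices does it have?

Let x be the number of triangles; then F = 6 + x.
Edge–face incidences: 2E = 6·6 + 3·x = 36 + 3x.
Every vertex has degree 3, so 3V = 2E.
Euler: V − E + F = 2 ⇒ (2E)/3 − E + (6 + x) = 2.
Multiply by 6: 2·(2E) − 3·(2E) + 6·(6 + x) = 12, i.e. 36 + 6x − (36 + 3x) = 12.
Collecting terms: 3x = 12, so x = 4.
Then 2E = 36 + 3·4 = 48, so E = 24, V = 2E/3 = 16, F = 6 + 4 = 10.

16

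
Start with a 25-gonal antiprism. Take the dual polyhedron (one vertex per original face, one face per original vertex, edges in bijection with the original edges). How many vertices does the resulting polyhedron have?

The base solid has V = 50, E = 100, F = 52.
The dual swaps V and F and preserves E: V′ = F = 52, E′ = E = 100, F′ = V = 50.

52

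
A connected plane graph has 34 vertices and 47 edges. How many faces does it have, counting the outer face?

Euler's formula for a connected plane graph: V − E + F = 2, so F = 2 − 34 + 47 = 15.

15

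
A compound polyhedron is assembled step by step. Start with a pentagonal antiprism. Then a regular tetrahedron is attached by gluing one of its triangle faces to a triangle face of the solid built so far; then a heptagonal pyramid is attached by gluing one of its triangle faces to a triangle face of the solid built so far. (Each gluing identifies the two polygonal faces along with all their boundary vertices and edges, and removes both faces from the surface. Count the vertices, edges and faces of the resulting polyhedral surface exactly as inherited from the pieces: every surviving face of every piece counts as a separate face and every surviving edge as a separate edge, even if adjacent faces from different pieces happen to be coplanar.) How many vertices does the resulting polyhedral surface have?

A pentagonal antiprism: V=10, E=20, F=12.
Attach a regular tetrahedron (V=4, E=6, F=4) along a 3-gon: merge 3 vertices and 3 edges, delete both glued faces → V=11, E=23, F=14.
Attach a heptagonal pyramid (V=8, E=14, F=8) along a 3-gon: merge 3 vertices and 3 edges, delete both glued faces → V=16, E=34, F=20.
Check: V − E + F = 16 − 34 + 20 = 2.

16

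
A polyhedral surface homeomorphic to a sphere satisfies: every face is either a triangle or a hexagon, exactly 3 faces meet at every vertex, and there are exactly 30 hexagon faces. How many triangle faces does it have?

Let x be the number of triangles; then F = 30 + x.
Edge–face incidences: 2E = 6·30 + 3·x = 180 + 3x.
Every vertex has degree 3, so 3V = 2E.
Euler: V − E + F = 2 ⇒ (2E)/3 − E + (30 + x) = 2.
Multiply by 6: 2·(2E) − 3·(2E) + 6·(30 + x) = 12, i.e. 180 + 6x − (180 + 3x) = 12.
Collecting terms: 3x = 12, so x = 4.
Then 2E = 180 + 3·4 = 192, so E = 96, V = 2E/3 = 64, F = 30 + 4 = 34.

4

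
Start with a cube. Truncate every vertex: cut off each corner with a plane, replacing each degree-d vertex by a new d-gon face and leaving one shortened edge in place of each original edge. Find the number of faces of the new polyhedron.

The base solid has V = 8, E = 12, F = 6.
Truncation replaces each original edge-end by a new vertex, so V′ = 2E = 24.
Each original edge survives, and each old vertex of degree d contributes d new edges; summing degrees gives Σd = 2E, so E′ = E + 2E = 3E = 36.
Each original face survives and each original vertex becomes one new face: F′ = F + V = 14.

14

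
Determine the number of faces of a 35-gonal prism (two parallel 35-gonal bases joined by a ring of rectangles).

A prism on an n-gon has two n-gon bases and n rectangular sides: V = 2·35 = 70, E = 3·35 = 105, F = 35 + 2 = 37.

37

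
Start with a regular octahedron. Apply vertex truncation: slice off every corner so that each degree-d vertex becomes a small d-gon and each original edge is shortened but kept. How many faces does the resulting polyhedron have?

14

The base solid has V = 6, E = 12, F = 8.
Truncation replaces each original edge-end by a new vertex, so V′ = 2E = 24.
Each original edge survives, and each old vertex of degree d contributes d new edges; summing degrees gives Σd = 2E, so E′ = E + 2E = 3E = 36.
Each original face survives and each original vertex becomes one new face: F′ = F + V = 14.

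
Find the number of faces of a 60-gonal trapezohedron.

The n-trapezohedron (dual of the n-antiprism) has V = 2·60 + 2 = 122, E = 4·60 = 240, F = 2·60 = 120.

120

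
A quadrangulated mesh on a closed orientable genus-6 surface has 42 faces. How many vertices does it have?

χ = 2 − 2·6 = -10, and every face is a square so 4F = 2E.
E = 4·42/2 = 84. Then V = -10 + E − F = -10 + 84 − 42 = 32.

32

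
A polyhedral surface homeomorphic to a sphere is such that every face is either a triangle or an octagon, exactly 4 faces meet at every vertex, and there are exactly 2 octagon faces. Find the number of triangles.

Let x be the number of triangles; then F = 2 + x.
Edge–face incidences: 2E = 8·2 + 3·x = 16 + 3x.
Every vertex has degree 4, so 4V = 2E.
Euler: V − E + F = 2 ⇒ (2E)/4 − E + (2 + x) = 2.
Multiply by 8: 2·(2E) − 4·(2E) + 8·(2 + x) = 16, i.e. 16 + 8x − 2·(16 + 3x) = 16.
Collecting terms: 2x − 16 = 16, so 2x = 32, so x = 16.
Then 2E = 16 + 3·16 = 64, so E = 32, V = 2E/4 = 16, F = 2 + 16 = 18.

16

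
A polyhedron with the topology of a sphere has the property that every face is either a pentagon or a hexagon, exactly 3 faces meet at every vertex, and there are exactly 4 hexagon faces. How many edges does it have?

Let x be the number of pentagons; then F = 4 + x.
Edge–face incidences: 2E = 6·4 + 5·x = 24 + 5x.
Every vertex has degree 3, so 3V = 2E.
Euler: V − E + F = 2 ⇒ (2E)/3 − E + (4 + x) = 2.
Multiply by 6: 2·(2E) − 3·(2E) + 6·(4 + x) = 12, i.e. 24 + 6x − (24 + 5x) = 12.
Collecting terms: x = 12.
Then 2E = 24 + 5·12 = 84, so E = 42, V = 2E/3 = 28, F = 4 + 12 = 16.

42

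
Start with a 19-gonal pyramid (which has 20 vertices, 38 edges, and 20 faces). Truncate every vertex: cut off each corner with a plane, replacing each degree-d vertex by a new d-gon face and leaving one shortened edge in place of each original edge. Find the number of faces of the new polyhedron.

Truncation replaces each original edge-end by a new vertex, so V′ = 2E = 76.
Each original edge survives, and each old vertex of degree d contributes d new edges; summing degrees gives Σd = 2E, so E′ = E + 2E = 3E = 114.
Each original face survives and each original vertex becomes one new face: F′ = F + V = 40.

40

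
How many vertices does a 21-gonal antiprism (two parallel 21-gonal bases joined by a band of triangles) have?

42

An antiprism on an n-gon has two n-gon caps and 2n triangles: V = 2·21 = 42, E = 4·21 = 84, F = 2·21 + 2 = 44.
Check: V − E + F = 42 − 84 + 44 = 2.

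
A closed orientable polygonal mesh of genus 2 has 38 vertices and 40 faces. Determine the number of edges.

For a closed orientable surface of genus 2, χ = 2 − 2·2 = -2.
E = V + F − (-2) = 38 + 40 − (-2) = 80.

80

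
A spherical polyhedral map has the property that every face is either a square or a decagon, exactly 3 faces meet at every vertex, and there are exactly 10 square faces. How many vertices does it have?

20

Let x be the number of decagons; then F = 10 + x.
Edge–face incidences: 2E = 4·10 + 10·x = 40 + 10x.
Every vertex has degree 3, so 3V = 2E.
Euler: V − E + F = 2 ⇒ (2E)/3 − E + (10 + x) = 2.
Multiply by 6: 2·(2E) − 3·(2E) + 6·(10 + x) = 12, i.e. 60 + 6x − (40 + 10x) = 12.
Collecting terms: −4x + 20 = 12, so −4x = −8, so x = 2.
Then 2E = 40 + 10·2 = 60, so E = 30, V = 2E/3 = 20, F = 10 + 2 = 12.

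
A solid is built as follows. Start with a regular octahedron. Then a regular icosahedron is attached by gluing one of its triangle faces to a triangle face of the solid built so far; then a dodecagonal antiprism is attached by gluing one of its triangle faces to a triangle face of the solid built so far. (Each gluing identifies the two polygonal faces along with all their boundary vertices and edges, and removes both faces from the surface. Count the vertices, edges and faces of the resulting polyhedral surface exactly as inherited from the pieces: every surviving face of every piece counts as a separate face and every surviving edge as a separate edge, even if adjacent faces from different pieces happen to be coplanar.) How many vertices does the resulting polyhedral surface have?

A regular octahedron: V=6, E=12, F=8.
Attach a regular icosahedron (V=12, E=30, F=20) along a 3-gon: merge 3 vertices and 3 edges, delete both glued faces → V=15, E=39, F=26.
Attach a dodecagonal antiprism (V=24, E=48, F=26) along a 3-gon: merge 3 vertices and 3 edges, delete both glued faces → V=36, E=84, F=50.
Check: V − E + F = 36 − 84 + 50 = 2.

36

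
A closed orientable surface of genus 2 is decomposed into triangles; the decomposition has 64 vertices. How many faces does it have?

132

χ = 2 − 2·2 = -2, and every face is a triangle so 3F = 2E.
V − E + F = -2 with E = 3F/2 gives 64 − (3/2 − 1)·F = -2, so F = 132 and E = 198.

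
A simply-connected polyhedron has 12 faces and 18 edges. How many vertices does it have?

8

Here V − E + F = 2.
V = 2 + E − F = 2 + 18 − 12 = 8.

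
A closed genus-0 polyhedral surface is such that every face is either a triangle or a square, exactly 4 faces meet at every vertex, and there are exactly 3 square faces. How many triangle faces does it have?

8

Let x be the number of triangles; then F = 3 + x.
Edge–face incidences: 2E = 4·3 + 3·x = 12 + 3x.
Every vertex has degree 4, so 4V = 2E.
Euler: V − E + F = 2 ⇒ (2E)/4 − E + (3 + x) = 2.
Multiply by 8: 2·(2E) − 4·(2E) + 8·(3 + x) = 16, i.e. 24 + 8x − 2·(12 + 3x) = 16.
Collecting terms: 2x = 16, so x = 8.
Then 2E = 12 + 3·8 = 36, so E = 18, V = 2E/4 = 9, F = 3 + 8 = 11.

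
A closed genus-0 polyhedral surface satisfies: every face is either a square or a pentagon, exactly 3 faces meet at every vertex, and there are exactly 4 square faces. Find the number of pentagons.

4

Let x be the number of pentagons; then F = 4 + x.
Edge–face incidences: 2E = 4·4 + 5·x = 16 + 5x.
Every vertex has degree 3, so 3V = 2E.
Euler: V − E + F = 2 ⇒ (2E)/3 − E + (4 + x) = 2.
Multiply by 6: 2·(2E) − 3·(2E) + 6·(4 + x) = 12, i.e. 24 + 6x − (16 + 5x) = 12.
Collecting terms: x + 8 = 12, so x = 4.
Then 2E = 16 + 5·4 = 36, so E = 18, V = 2E/3 = 12, F = 4 + 4 = 8.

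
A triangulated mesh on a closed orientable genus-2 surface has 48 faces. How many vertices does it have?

χ = 2 − 2·2 = -2, and every face is a triangle so 3F = 2E.
E = 3·48/2 = 72. Then V = -2 + E − F = -2 + 72 − 48 = 22.

22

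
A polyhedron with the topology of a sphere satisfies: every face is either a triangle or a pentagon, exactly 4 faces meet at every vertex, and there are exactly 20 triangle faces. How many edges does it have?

60

Let x be the number of pentagons; then F = 20 + x.
Edge–face incidences: 2E = 3·20 + 5·x = 60 + 5x.
Every vertex has degree 4, so 4V = 2E.
Euler: V − E + F = 2 ⇒ (2E)/4 − E + (20 + x) = 2.
Multiply by 8: 2·(2E) − 4·(2E) + 8·(20 + x) = 16, i.e. 160 + 8x − 2·(60 + 5x) = 16.
Collecting terms: −2x + 40 = 16, so −2x = −24, so x = 12.
Then 2E = 60 + 5·12 = 120, so E = 60, V = 2E/4 = 30, F = 20 + 12 = 32.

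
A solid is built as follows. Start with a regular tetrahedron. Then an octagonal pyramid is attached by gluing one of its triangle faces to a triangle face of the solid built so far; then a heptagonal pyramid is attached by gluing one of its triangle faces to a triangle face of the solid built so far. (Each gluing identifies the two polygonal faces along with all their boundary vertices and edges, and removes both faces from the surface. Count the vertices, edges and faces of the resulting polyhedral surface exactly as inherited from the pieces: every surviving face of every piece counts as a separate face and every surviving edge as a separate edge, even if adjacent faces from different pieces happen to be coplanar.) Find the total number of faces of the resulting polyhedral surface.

A regular tetrahedron: V=4, E=6, F=4.
Attach an octagonal pyramid (V=9, E=16, F=9) along a 3-gon: merge 3 vertices and 3 edges, delete both glued faces → V=10, E=19, F=11.
Attach a heptagonal pyramid (V=8, E=14, F=8) along a 3-gon: merge 3 vertices and 3 edges, delete both glued faces → V=15, E=30, F=17.
Check: V − E + F = 15 − 30 + 17 = 2.

17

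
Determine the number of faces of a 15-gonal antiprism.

An antiprism on an n-gon has two n-gon caps and 2n triangles: V = 2·15 = 30, E = 4·15 = 60, F = 2·15 + 2 = 32.
Check: V − E + F = 30 − 60 + 32 = 2.

32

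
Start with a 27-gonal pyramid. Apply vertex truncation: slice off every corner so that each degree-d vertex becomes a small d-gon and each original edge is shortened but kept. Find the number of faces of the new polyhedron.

The base solid has V = 28, E = 54, F = 28.
Truncation replaces each original edge-end by a new vertex, so V′ = 2E = 108.
Each original edge survives, and each old vertex of degree d contributes d new edges; summing degrees gives Σd = 2E, so E′ = E + 2E = 3E = 162.
Each original face survives and each original vertex becomes one new face: F′ = F + V = 56.

56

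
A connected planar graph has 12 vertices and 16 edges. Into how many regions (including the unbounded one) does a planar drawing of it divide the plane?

6

Euler's formula for a connected plane graph: V − E + F = 2, so F = 2 − 12 + 16 = 6.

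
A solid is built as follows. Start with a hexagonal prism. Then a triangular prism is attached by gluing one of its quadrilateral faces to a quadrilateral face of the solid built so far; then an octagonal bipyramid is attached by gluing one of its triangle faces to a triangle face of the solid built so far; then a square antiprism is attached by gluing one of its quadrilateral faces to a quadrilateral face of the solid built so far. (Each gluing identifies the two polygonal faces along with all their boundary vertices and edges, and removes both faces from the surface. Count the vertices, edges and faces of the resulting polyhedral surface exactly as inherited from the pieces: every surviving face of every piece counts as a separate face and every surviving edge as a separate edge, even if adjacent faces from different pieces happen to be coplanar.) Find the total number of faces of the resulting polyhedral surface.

A hexagonal prism: V=12, E=18, F=8.
Attach a triangular prism (V=6, E=9, F=5) along a 4-gon: merge 4 vertices and 4 edges, delete both glued faces → V=14, E=23, F=11.
Attach an octagonal bipyramid (V=10, E=24, F=16) along a 3-gon: merge 3 vertices and 3 edges, delete both glued faces → V=21, E=44, F=25.
Attach a square antiprism (V=8, E=16, F=10) along a 4-gon: merge 4 vertices and 4 edges, delete both glued faces → V=25, E=56, F=33.
Check: V − E + F = 25 − 56 + 33 = 2.

33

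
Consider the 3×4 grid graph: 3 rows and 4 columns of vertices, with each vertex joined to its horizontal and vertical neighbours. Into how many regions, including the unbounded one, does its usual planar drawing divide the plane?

The grid has V = 3·4 = 12 vertices and E = 3·3 + 4·2 = 17 edges.
F = 2 − V + E = 2 − 12 + 17 = 7.

7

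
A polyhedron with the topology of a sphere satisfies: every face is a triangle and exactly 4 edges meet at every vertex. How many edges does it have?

12

Each face has 3 edges and each edge borders two faces, so 2E = 3F.
Each vertex has degree 4, so 4V = 2E and hence V = 3F/4.
Euler: V − E + F = 2 ⇒ (3F/4) − (3F/2) + F = 2.
Multiply by 8: (6 − 12 + 8)F = 16, i.e. 2F = 16.
So F = 8, E = 3·8/2 = 12, V = 3·8/4 = 6.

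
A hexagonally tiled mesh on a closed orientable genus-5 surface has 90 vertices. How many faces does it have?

49

χ = 2 − 2·5 = -8, and every face is a hexagon so 6F = 2E.
V − E + F = -8 with E = 6F/2 gives 90 − (6/2 − 1)·F = -8, so F = 49 and E = 147.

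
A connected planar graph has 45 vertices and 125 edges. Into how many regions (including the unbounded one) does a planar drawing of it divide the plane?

82

Euler's formula for a connected plane graph: V − E + F = 2, so F = 2 − 45 + 125 = 82.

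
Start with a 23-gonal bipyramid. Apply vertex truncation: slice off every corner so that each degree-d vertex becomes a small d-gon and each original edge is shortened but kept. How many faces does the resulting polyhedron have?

71

The base solid has V = 25, E = 69, F = 46.
Truncation replaces each original edge-end by a new vertex, so V′ = 2E = 138.
Each original edge survives, and each old vertex of degree d contributes d new edges; summing degrees gives Σd = 2E, so E′ = E + 2E = 3E = 207.
Each original face survives and each original vertex becomes one new face: F′ = F + V = 71.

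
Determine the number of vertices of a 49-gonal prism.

98

A prism on an n-gon has two n-gon bases and n rectangular sides: V = 2·49 = 98, E = 3·49 = 147, F = 49 + 2 = 51.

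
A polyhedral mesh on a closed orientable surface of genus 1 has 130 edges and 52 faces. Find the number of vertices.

78

For a closed orientable surface of genus 1, χ = 2 − 2·1 = 0.
V = 0 + E − F = 0 + 130 − 52 = 78.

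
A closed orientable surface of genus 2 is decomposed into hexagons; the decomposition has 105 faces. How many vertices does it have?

χ = 2 − 2·2 = -2, and every face is a hexagon so 6F = 2E.
E = 6·105/2 = 315. Then V = -2 + E − F = -2 + 315 − 105 = 208.

208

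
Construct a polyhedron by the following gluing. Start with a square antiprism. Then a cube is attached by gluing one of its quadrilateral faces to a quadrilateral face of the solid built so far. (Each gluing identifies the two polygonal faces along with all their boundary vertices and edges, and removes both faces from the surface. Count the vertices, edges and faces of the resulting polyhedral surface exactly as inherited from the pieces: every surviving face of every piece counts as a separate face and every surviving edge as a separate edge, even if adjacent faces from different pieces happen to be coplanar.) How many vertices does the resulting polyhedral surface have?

A square antiprism: V=8, E=16, F=10.
Attach a cube (V=8, E=12, F=6) along a 4-gon: merge 4 vertices and 4 edges, delete both glued faces → V=12, E=24, F=14.
Check: V − E + F = 12 − 24 + 14 = 2.

12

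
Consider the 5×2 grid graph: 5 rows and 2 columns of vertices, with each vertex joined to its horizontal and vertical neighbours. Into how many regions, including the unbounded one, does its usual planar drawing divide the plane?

The grid has V = 5·2 = 10 vertices and E = 5·1 + 2·4 = 13 edges.
F = 2 − V + E = 2 − 10 + 13 = 5.

5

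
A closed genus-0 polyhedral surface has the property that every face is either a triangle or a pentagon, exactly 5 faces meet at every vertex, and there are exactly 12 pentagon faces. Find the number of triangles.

Let x be the number of triangles; then F = 12 + x.
Edge–face incidences: 2E = 5·12 + 3·x = 60 + 3x.
Every vertex has degree 5, so 5V = 2E.
Euler: V − E + F = 2 ⇒ (2E)/5 − E + (12 + x) = 2.
Multiply by 10: 2·(2E) − 5·(2E) + 10·(12 + x) = 20, i.e. 120 + 10x − 3·(60 + 3x) = 20.
Collecting terms: x − 60 = 20, so x = 80.
Then 2E = 60 + 3·80 = 300, so E = 150, V = 2E/5 = 60, F = 12 + 80 = 92.

80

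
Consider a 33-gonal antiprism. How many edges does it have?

An antiprism on an n-gon has two n-gon caps and 2n triangles: V = 2·33 = 66, E = 4·33 = 132, F = 2·33 + 2 = 68.

132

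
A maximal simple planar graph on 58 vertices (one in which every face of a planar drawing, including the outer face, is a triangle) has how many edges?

In a plane triangulation 3F = 2E and V − E + F = 2, so E = 3V − 6 = 3·58 − 6 = 168.

168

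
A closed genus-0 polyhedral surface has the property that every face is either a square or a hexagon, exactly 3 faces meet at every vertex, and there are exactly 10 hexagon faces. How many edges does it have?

42

Let x be the number of squares; then F = 10 + x.
Edge–face incidences: 2E = 6·10 + 4·x = 60 + 4x.
Every vertex has degree 3, so 3V = 2E.
Euler: V − E + F = 2 ⇒ (2E)/3 − E + (10 + x) = 2.
Multiply by 6: 2·(2E) − 3·(2E) + 6·(10 + x) = 12, i.e. 60 + 6x − (60 + 4x) = 12.
Collecting terms: 2x = 12, so x = 6.
Then 2E = 60 + 4·6 = 84, so E = 42, V = 2E/3 = 28, F = 10 + 6 = 16.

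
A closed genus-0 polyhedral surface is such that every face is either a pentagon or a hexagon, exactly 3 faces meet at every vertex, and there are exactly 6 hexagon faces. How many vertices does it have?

32

Let x be the number of pentagons; then F = 6 + x.
Edge–face incidences: 2E = 6·6 + 5·x = 36 + 5x.
Every vertex has degree 3, so 3V = 2E.
Euler: V − E + F = 2 ⇒ (2E)/3 − E + (6 + x) = 2.
Multiply by 6: 2·(2E) − 3·(2E) + 6·(6 + x) = 12, i.e. 36 + 6x − (36 + 5x) = 12.
Collecting terms: x = 12.
Then 2E = 36 + 5·12 = 96, so E = 48, V = 2E/3 = 32, F = 6 + 12 = 18.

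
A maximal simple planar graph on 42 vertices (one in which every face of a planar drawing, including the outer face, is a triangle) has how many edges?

120

In a plane triangulation 3F = 2E and V − E + F = 2, so E = 3V − 6 = 3·42 − 6 = 120.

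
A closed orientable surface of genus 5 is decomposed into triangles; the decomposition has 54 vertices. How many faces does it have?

124

χ = 2 − 2·5 = -8, and every face is a triangle so 3F = 2E.
V − E + F = -8 with E = 3F/2 gives 54 − (3/2 − 1)·F = -8, so F = 124 and E = 186.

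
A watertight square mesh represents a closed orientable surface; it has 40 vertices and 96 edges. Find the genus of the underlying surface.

5

Every face is a square and each edge borders two faces, so 4F = 2·96, giving F = 48.
χ = V − E + F = 40 − 96 + 48 = -8.
For a closed orientable surface χ = 2 − 2g, so g = (2 − (-8))/2 = 5.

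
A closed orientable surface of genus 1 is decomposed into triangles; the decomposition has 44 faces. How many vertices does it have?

χ = 2 − 2·1 = 0, and every face is a triangle so 3F = 2E.
E = 3·44/2 = 66. Then V = 0 + E − F = 0 + 66 − 44 = 22.

22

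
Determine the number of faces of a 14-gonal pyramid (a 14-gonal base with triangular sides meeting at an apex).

A pyramid on an n-gon base has one n-gon and n triangles: V = 14 + 1 = 15, E = 2·14 = 28, F = 14 + 1 = 15.

15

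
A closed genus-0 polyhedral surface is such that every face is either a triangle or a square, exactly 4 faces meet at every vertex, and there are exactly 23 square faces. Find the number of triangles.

Let x be the number of triangles; then F = 23 + x.
Edge–face incidences: 2E = 4·23 + 3·x = 92 + 3x.
Every vertex has degree 4, so 4V = 2E.
Euler: V − E + F = 2 ⇒ (2E)/4 − E + (23 + x) = 2.
Multiply by 8: 2·(2E) − 4·(2E) + 8·(23 + x) = 16, i.e. 184 + 8x − 2·(92 + 3x) = 16.
Collecting terms: 2x = 16, so x = 8.
Then 2E = 92 + 3·8 = 116, so E = 58, V = 2E/4 = 29, F = 23 + 8 = 31.

8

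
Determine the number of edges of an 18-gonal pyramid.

A pyramid on an n-gon base has one n-gon and n triangles: V = 18 + 1 = 19, E = 2·18 = 36, F = 18 + 1 = 19.

36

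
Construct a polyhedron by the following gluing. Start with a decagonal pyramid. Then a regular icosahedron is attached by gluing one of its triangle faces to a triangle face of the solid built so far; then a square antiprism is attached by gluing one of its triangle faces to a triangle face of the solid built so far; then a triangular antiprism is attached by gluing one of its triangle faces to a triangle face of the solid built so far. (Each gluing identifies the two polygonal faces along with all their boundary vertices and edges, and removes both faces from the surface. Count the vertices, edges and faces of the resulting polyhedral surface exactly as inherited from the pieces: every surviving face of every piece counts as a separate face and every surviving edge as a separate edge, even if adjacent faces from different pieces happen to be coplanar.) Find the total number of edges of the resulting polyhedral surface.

A decagonal pyramid: V=11, E=20, F=11.
Attach a regular icosahedron (V=12, E=30, F=20) along a 3-gon: merge 3 vertices and 3 edges, delete both glued faces → V=20, E=47, F=29.
Attach a square antiprism (V=8, E=16, F=10) along a 3-gon: merge 3 vertices and 3 edges, delete both glued faces → V=25, E=60, F=37.
Attach a triangular antiprism (V=6, E=12, F=8) along a 3-gon: merge 3 vertices and 3 edges, delete both glued faces → V=28, E=69, F=43.
Check: V − E + F = 28 − 69 + 43 = 2.

69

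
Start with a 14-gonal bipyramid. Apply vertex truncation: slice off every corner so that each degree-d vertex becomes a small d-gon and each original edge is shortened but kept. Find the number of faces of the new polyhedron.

The base solid has V = 16, E = 42, F = 28.
Truncation replaces each original edge-end by a new vertex, so V′ = 2E = 84.
Each original edge survives, and each old vertex of degree d contributes d new edges; summing degrees gives Σd = 2E, so E′ = E + 2E = 3E = 126.
Each original face survives and each original vertex becomes one new face: F′ = F + V = 44.

44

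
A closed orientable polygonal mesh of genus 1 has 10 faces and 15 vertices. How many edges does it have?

For a closed orientable surface of genus 1, χ = 2 − 2·1 = 0.
E = V + F − (0) = 15 + 10 − (0) = 25.

25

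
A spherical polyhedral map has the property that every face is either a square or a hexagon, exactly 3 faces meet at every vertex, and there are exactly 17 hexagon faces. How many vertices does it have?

Let x be the number of squares; then F = 17 + x.
Edge–face incidences: 2E = 6·17 + 4·x = 102 + 4x.
Every vertex has degree 3, so 3V = 2E.
Euler: V − E + F = 2 ⇒ (2E)/3 − E + (17 + x) = 2.
Multiply by 6: 2·(2E) − 3·(2E) + 6·(17 + x) = 12, i.e. 102 + 6x − (102 + 4x) = 12.
Collecting terms: 2x = 12, so x = 6.
Then 2E = 102 + 4·6 = 126, so E = 63, V = 2E/3 = 42, F = 17 + 6 = 23.

42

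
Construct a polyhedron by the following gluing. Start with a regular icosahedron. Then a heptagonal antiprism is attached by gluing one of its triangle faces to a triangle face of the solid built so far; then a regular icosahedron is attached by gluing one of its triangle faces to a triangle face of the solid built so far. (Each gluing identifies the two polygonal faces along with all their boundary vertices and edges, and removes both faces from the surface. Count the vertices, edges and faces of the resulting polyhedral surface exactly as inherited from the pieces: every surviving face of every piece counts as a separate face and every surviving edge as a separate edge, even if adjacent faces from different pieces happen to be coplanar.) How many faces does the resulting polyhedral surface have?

52

A regular icosahedron: V=12, E=30, F=20.
Attach a heptagonal antiprism (V=14, E=28, F=16) along a 3-gon: merge 3 vertices and 3 edges, delete both glued faces → V=23, E=55, F=34.
Attach a regular icosahedron (V=12, E=30, F=20) along a 3-gon: merge 3 vertices and 3 edges, delete both glued faces → V=32, E=82, F=52.
Check: V − E + F = 32 − 82 + 52 = 2.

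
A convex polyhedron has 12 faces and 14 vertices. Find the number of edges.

Here V − E + F = 2.
E = V + F − (2) = 14 + 12 − (2) = 24.

24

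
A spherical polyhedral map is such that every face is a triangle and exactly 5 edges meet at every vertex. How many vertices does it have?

12

Each face has 3 edges and each edge borders two faces, so 2E = 3F.
Each vertex has degree 5, so 5V = 2E and hence V = 3F/5.
Euler: V − E + F = 2 ⇒ (3F/5) − (3F/2) + F = 2.
Multiply by 10: (6 − 15 + 10)F = 20, i.e. 1F = 20.
So F = 20, E = 3·20/2 = 30, V = 3·20/5 = 12.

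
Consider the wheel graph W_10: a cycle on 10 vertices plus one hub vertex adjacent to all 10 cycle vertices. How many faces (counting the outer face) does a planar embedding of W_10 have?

11

W_10 has V = 10 + 1 = 11 vertices and E = 2·10 = 20 edges.
By Euler's formula F = 2 − V + E = 2 − 11 + 20 = 11.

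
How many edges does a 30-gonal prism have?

A prism on an n-gon has two n-gon bases and n rectangular sides: V = 2·30 = 60, E = 3·30 = 90, F = 30 + 2 = 32.

90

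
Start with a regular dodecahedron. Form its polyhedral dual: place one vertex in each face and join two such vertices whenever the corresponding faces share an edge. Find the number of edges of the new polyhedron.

The base solid has V = 20, E = 30, F = 12.
The dual swaps V and F and preserves E: V′ = F = 12, E′ = E = 30, F′ = V = 20.

30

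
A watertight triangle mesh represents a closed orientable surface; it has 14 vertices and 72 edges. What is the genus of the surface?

6

Every face is a triangle and each edge borders two faces, so 3F = 2·72, giving F = 48.
χ = V − E + F = 14 − 72 + 48 = -10.
For a closed orientable surface χ = 2 − 2g, so g = (2 − (-10))/2 = 6.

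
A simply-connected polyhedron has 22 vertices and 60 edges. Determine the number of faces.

40

Here V − E + F = 2.
F = 2 − V + E = 2 − 22 + 60 = 40.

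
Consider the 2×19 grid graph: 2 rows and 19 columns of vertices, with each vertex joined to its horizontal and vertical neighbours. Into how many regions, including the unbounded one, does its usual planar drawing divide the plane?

19

The grid has V = 2·19 = 38 vertices and E = 2·18 + 19·1 = 55 edges.
F = 2 − V + E = 2 − 38 + 55 = 19.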